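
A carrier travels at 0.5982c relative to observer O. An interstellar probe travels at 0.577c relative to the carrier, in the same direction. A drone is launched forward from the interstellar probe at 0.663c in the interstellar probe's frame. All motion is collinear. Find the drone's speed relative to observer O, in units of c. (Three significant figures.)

Apply u = (u'+v)/(1+u'v) twice. Drone in the carrier frame: (0.663+0.577)/(1+0.663·0.577) = 1.24/1.382551 = 0.89689c.
That velocity, transformed to the rest frame of observer O: (0.89689+0.5982)/(1+0.89689·0.5982) = 1.49509/1.536519598 = 0.97304c.

0.973c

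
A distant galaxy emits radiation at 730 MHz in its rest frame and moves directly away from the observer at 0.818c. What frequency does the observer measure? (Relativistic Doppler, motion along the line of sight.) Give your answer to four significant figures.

Relativistic Doppler (source moving away): f_obs = f_src · √((1−β)/(1+β)).
With β = 0.818: factor = √(0.182/1.818) = 0.3164.
f_obs = 730 × 0.3164 = 231.0 MHz.

231.0 MHz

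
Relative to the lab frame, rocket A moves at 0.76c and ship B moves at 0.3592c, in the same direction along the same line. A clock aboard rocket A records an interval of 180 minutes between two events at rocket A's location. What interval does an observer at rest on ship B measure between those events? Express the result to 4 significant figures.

215.7 minutes

The velocity of rocket A relative to ship B is (0.76 − 0.3592)c / (1 − 0.76×0.3592) = 0.5513c; relative speed 0.5513c.
At |u| = 0.5513c, γ = (1 − 0.303932)^(−1/2) = 1.1986.
Rocket A's interval is proper; time dilation gives Δt_B = γΔτ = 1.1986 × 180 minutes = 215.7 minutes.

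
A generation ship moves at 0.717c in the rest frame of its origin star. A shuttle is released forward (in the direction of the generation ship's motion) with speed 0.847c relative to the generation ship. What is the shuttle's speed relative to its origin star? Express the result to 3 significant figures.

In units of c, u = (u' + v)/(1 + u'v) with u' = 0.847 and v = 0.717.
Numerator: 0.847 + 0.717 = 1.564. Denominator: 1 + (0.847)(0.717) = 1.607299.
u = 1.564/1.607299 = 0.97306, so the speed is 0.973c.

0.973c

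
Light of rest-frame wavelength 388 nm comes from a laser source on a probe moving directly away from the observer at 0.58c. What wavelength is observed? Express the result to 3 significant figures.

753 nm

Relativistic Doppler for wavelength: λ_obs = λ_src · √((1+β)/(1−β)).
With β = 0.58: factor = √(1.58/0.42) = 1.9396.
λ_obs = 388 × 1.9396 = 753 nm.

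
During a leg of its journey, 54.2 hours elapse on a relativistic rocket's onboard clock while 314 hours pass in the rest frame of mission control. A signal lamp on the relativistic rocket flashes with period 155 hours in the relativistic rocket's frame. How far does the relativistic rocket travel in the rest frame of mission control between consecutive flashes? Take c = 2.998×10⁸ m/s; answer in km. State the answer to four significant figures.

9.546×10^11 km

The time-dilation ratio gives γ = 314/54.2 = 5.79336.
β = √(1 − 1/γ²) = 0.98499. Lab-frame period = γτ = 5.79336×155 hours = 897.97 hours. Distance = βc × γτ = 0.98499 × 2.998×10⁸ m/s × 3232692 s = 9.5461×10^14 m = 9.546×10^11 km.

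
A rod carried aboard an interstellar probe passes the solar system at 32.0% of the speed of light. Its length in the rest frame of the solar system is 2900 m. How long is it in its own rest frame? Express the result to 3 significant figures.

Lorentz factor: γ = (1 − 0.1024)^(−1/2) = 1.0555.
Proper length: L₀ = γ·L = 1.0555 × 2900 = 3060 m.

3060 m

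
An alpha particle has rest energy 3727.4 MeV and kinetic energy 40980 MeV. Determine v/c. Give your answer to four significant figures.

K = (γ−1)mc², so γ = 1 + 40980/3727.4 = 11.994.
Then v/c = √(1 − γ⁻²) = √(1 − 0.00695139) = √0.99304861 = 0.9965.

0.9965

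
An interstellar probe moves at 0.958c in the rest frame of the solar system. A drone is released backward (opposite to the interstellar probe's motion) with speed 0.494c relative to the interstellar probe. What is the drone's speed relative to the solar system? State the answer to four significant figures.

0.8809c

In units of c, u = (u' + v)/(1 + u'v) with u' = −0.494 and v = 0.958.
Numerator: −0.494 + 0.958 = 0.464. Denominator: 1 + (−0.494)(0.958) = 0.526748.
u = 0.464/0.526748 = 0.88088, so the speed is 0.8809c.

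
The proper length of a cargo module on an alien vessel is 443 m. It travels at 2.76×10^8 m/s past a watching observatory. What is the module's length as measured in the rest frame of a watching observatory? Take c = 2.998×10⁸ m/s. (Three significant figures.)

173 m

β = v/c = (2.76×10^8 m/s)/(2.998×10⁸ m/s) = 0.920614.
β² = 0.8475301, so γ = 1/√0.1524699 = 2.561.
Along the direction of motion the measured length is L₀/γ = 443/2.561 = 173 m.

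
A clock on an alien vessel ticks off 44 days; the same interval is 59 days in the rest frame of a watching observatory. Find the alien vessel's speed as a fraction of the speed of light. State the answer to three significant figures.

γ = Δt/Δτ = 59/44 = 1.3409.
β = √(1 − 1/γ²) = √(1 − 0.55617) = √0.44383 = 0.666.

0.666c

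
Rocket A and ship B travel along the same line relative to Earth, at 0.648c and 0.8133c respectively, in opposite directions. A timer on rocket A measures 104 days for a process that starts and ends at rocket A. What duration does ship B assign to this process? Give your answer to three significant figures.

358 days

The velocity of rocket A relative to ship B is (0.648 + 0.8133)c / (1 + 0.648×0.8133) = 0.95696c; relative speed 0.95696c.
At |u| = 0.95696c, γ = (1 − 0.915772)^(−1/2) = 3.4457.
The clock on rocket A records proper time, so ship B measures Δt = γΔτ = 3.4457 × 104 = 358 days.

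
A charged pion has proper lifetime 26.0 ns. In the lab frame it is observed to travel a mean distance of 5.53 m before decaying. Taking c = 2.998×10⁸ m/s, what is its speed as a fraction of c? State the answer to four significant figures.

0.5786c

Lab distance = (lab lifetime)·v = γτ·βc, so βγ = d/(cτ) = 5.530/(2.998×10⁸ × 2.600×10^-8) = 0.70945.
With βγ = 0.70945: γ² = 1 + (βγ)² = 1.503319, and β = (βγ)/γ = 0.70945/1.2261 = 0.5786.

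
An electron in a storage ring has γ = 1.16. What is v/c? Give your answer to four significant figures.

0.5068

β = √(1 − 1/γ²) = √(1 − 1/1.3456) = √0.256837 = 0.5068.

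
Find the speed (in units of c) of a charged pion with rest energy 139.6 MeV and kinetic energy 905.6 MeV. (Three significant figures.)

0.991c

γ = 1 + K/(mc²) = 1 + 905.6/139.6 = 7.4871.
β = √(1 − 1/γ²) = √(1 − 0.0178391) = √0.9821609 = 0.991.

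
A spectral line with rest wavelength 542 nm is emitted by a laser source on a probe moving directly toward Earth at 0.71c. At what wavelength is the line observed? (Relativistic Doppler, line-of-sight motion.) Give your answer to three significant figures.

223 nm

Relativistic Doppler for wavelength: λ_obs = λ_src · √((1−β)/(1+β)).
With β = 0.71: factor = √(0.29/1.71) = 0.41181.
λ_obs = 542 × 0.41181 = 223 nm.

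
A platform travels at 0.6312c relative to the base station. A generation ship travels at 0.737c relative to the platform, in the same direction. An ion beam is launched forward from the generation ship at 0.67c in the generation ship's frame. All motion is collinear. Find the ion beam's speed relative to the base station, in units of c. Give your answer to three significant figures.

0.987c

Apply u = (u'+v)/(1+u'v) twice. Ion beam in the platform frame: (0.67+0.737)/(1+0.67·0.737) = 1.407/1.49379 = 0.9419c.
That velocity, transformed to the rest frame of the base station: (0.9419+0.6312)/(1+0.9419·0.6312) = 1.5731/1.59452728 = 0.98656c.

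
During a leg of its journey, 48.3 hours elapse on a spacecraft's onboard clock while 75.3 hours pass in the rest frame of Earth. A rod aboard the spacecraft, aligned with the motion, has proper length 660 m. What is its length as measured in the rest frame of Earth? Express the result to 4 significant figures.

423.3 m

The time-dilation ratio gives γ = 75.3/48.3 = 1.55901.
The rod contracts by the same γ: 660 m / 1.55901 = 423.3 m.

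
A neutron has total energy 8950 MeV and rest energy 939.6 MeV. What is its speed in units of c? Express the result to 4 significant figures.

Total energy E = γmc² gives γ = 8950/939.6 = 9.5253.
Hence β = √(1 − 1/γ²) = √(1 − 0.0110215) = √0.9889785 = 0.9945.

0.9945c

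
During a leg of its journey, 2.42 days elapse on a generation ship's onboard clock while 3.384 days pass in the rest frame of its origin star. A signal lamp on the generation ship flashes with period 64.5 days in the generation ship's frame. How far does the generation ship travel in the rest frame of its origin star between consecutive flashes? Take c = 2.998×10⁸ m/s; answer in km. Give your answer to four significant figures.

From Δt = γΔτ: γ = 3.384/2.42 = 1.39835.
β = √(1 − 1/γ²) = 0.69899. Lab-frame period = γτ = 1.39835×64.5 days = 90.194 days. Distance = βc × γτ = 0.69899 × 2.998×10⁸ m/s × 7792761.6 s = 1.6330×10^15 m = 1.633×10^12 km.

1.633×10^12 km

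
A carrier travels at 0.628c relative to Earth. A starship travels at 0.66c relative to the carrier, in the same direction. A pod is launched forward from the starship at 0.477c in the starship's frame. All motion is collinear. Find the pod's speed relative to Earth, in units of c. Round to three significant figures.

0.967c

Apply u = (u'+v)/(1+u'v) twice. Pod in the carrier frame: (0.477+0.66)/(1+0.477·0.66) = 1.137/1.31482 = 0.86476c.
That velocity, transformed to the rest frame of Earth: (0.86476+0.628)/(1+0.86476·0.628) = 1.49276/1.54306928 = 0.9674c.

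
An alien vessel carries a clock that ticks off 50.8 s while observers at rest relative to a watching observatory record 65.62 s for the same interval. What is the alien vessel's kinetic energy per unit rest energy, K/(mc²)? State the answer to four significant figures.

0.2917

γ = Δt/Δτ = 65.62/50.8 = 1.29173.
K/(mc²) = γ − 1 = 1.29173 − 1 = 0.2917.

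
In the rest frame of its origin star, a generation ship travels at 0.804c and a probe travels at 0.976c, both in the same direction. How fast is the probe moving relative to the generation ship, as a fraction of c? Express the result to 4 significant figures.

0.7989c

Transform to the generation ship's frame: u' = (u − v)/(1 − uv/c²).
u' = (0.976 − 0.804)/(1 − 0.976×0.804) = 0.172/0.215296 = 0.7989.
Speed in the generation ship's frame: 0.7989c (in the same direction).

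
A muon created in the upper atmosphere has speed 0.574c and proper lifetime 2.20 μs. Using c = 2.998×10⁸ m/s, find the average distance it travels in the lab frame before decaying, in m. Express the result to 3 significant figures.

With β = 0.574, γ = 1/√(1 − 0.574²) = 1/√0.670524 = 1.2212.
Lab-frame lifetime: Δt = γτ = 1.2212 × 2.20 μs = 2.6866 μs.
Distance: d = vΔt = 0.574 × 2.998×10⁸ m/s × 2.6866×10^-6 s = 462 m.

462 m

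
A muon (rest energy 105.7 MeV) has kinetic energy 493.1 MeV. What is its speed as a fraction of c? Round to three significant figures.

0.984c

γ = 1 + K/(mc²) = 1 + 493.1/105.7 = 5.6651.
β = √(1 − 1/γ²) = √(1 − 0.0311591) = √0.9688409 = 0.984.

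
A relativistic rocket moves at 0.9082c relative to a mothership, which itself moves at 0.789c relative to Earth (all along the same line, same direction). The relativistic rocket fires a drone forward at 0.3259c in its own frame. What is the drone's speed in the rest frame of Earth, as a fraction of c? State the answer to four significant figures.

Compose velocities in two stages. Stage 1 (into S'): u₁ = (0.3259+0.9082)/(1+0.3259×0.9082) = 0.95225.
Stage 2 (into S): u = (0.95225+0.789)/(1+0.95225×0.789) = 0.99425, so the speed is 0.9942c.

0.9942c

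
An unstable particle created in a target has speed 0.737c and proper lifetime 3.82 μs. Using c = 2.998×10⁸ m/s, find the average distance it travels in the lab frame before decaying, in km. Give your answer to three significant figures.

γ = 1/√(1 − β²) = 1/√(1 − 0.543169) = 1/√0.456831 = 1/0.675893 = 1.4795.
Lab-frame lifetime: Δt = γτ = 1.4795 × 3.82 μs = 5.6517 μs.
Distance: d = vΔt = 0.737 × 2.998×10⁸ m/s × 5.6517×10^-6 s = 1250 m = 1.25 km.

1.25 km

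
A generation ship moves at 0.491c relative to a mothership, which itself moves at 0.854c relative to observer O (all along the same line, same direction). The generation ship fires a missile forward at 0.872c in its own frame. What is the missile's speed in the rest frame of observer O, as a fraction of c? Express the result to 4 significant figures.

Apply u = (u'+v)/(1+u'v) twice. Missile in the mothership frame: (0.872+0.491)/(1+0.872·0.491) = 1.363/1.428152 = 0.95438c.
That velocity, transformed to the rest frame of observer O: (0.95438+0.854)/(1+0.95438·0.854) = 1.80838/1.81504052 = 0.99633c.

0.9963c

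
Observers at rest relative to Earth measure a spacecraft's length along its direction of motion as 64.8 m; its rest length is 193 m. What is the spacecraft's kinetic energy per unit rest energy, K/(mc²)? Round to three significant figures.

1.98

γ = L₀/L = 193/64.8 = 2.9784.
Since K = (γ−1)mc², K/(mc²) = 2.9784 − 1 = 1.98.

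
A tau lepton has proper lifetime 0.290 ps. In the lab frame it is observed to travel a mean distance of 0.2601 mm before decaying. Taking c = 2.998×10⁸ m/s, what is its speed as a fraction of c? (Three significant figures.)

0.948c

Lab distance = (lab lifetime)·v = γτ·βc, so βγ = d/(cτ) = 2.601×10^-4/(2.998×10⁸ × 2.900×10^-13) = 2.9916.
With βγ = 2.9916: γ² = 1 + (βγ)² = 9.94967, and β = (βγ)/γ = 2.9916/3.15431 = 0.948.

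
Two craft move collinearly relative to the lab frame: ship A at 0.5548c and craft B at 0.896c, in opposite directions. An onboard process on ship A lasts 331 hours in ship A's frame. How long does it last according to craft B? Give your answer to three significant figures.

1340 hours

Speed of ship A in craft B's frame: u = (v_A + v_B)/(1 + v_A v_B/c²) = (0.5548 + 0.896)/(1 + 0.5548×0.896) = 1.4508/1.4971008 = 0.96907; |u| = 0.96907c.
γ for this relative speed: γ = 1/√(1 − 0.939097) = 4.0521.
The clock on ship A records proper time, so craft B measures Δt = γΔτ = 4.0521 × 331 = 1340 hours.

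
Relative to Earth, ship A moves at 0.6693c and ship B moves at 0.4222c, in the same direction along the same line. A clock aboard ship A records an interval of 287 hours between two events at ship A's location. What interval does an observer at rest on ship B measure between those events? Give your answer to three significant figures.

306 hours

Speed of ship A in ship B's frame: u = (v_A − v_B)/(1 − v_A v_B/c²) = (0.6693 − 0.4222)/(1 − 0.6693×0.4222) = 0.2471/0.71742154 = 0.34443; |u| = 0.34443c.
γ for this relative speed: γ = 1/√(1 − 0.118632) = 1.0652.
The clock on ship A records proper time, so ship B measures Δt = γΔτ = 1.0652 × 287 = 306 hours.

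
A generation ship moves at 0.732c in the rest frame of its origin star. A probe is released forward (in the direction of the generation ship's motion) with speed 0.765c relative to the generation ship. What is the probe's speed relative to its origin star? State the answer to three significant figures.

0.960c

Relativistic velocity addition: u = (u' + v)/(1 + u'v/c²), with u' = 0.765c and v = 0.732c.
Numerator: 0.765 + 0.732 = 1.497. Denominator: 1 + (0.765)(0.732) = 1.55998.
u = 1.497/1.55998 = 0.95963, so the speed is 0.960c.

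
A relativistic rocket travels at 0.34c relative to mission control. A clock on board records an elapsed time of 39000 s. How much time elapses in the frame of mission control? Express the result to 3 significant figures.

41500 s

With β = 0.34, γ = 1/√(1 − 0.34²) = 1/√0.8844 = 1.0633.
The onboard clock measures proper time, so the interval in the rest frame of mission control is dilated: Δt = γ·Δτ = 1.0633 × 39000 s = 41500 s.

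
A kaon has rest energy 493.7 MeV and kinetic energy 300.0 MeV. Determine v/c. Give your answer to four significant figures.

γ = 1 + K/(mc²) = 1 + 300.0/493.7 = 1.6077.
β = √(1 − 1/γ²) = √(1 − 0.386892) = √0.613108 = 0.7830.

0.7830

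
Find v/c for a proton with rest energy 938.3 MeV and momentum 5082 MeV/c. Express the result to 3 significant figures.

0.983

pc/(mc²) = 5082/938.3 = 5.4162 = βγ = β/√(1−β²).
So β² = x²/(1 + x²) with x = 5.4162: x² = 29.3352, β² = 29.3352/30.3352 = 0.967035, β = 0.983.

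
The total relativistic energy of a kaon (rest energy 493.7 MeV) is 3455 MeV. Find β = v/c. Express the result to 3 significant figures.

Total energy E = γmc² gives γ = 3455/493.7 = 6.9982.
Hence β = √(1 − 1/γ²) = √(1 − 0.0204187) = √0.9795813 = 0.990.

0.990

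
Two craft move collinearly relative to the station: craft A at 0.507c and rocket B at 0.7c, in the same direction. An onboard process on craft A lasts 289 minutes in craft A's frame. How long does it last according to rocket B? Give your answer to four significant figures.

302.9 minutes

The velocity of craft A relative to rocket B is (0.507 − 0.7)c / (1 − 0.507×0.7) = −0.29918c; relative speed 0.29918c.
γ for this relative speed: γ = 1/√(1 − 0.0895087) = 1.048.
Craft A's interval is proper; time dilation gives Δt_B = γΔτ = 1.048 × 289 minutes = 302.9 minutes.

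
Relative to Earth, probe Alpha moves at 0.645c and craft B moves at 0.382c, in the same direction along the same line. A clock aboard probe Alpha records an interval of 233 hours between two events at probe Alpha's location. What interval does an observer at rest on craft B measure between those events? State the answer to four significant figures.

248.6 hours

The velocity of probe Alpha relative to craft B is (0.645 − 0.382)c / (1 − 0.645×0.382) = 0.34899c; relative speed 0.34899c.
At |u| = 0.34899c, γ = (1 − 0.121794)^(−1/2) = 1.0671.
Probe Alpha's interval is proper; time dilation gives Δt_B = γΔτ = 1.0671 × 233 hours = 248.6 hours.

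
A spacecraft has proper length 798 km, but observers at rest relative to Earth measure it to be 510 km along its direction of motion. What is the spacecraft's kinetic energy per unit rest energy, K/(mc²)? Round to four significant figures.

Length contraction gives γ = L₀/L = 798/510 = 1.56471.
Since K = (γ−1)mc², K/(mc²) = 1.56471 − 1 = 0.5647.

0.5647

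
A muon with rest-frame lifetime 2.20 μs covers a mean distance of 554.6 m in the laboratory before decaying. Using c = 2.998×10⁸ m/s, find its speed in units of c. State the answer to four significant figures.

Lab distance = (lab lifetime)·v = γτ·βc, so βγ = d/(cτ) = 554.6/(2.998×10⁸ × 2.200×10^-6) = 0.84086.
With βγ = 0.84086: γ² = 1 + (βγ)² = 1.707046, and β = (βγ)/γ = 0.84086/1.30654 = 0.6436.

0.6436c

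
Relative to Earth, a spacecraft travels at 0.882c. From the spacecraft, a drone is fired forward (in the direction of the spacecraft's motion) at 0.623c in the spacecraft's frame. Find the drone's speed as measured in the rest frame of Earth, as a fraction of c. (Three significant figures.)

Relativistic velocity addition: u = (u' + v)/(1 + u'v/c²), with u' = 0.623c and v = 0.882c.
Numerator: 0.623 + 0.882 = 1.505. Denominator: 1 + (0.623)(0.882) = 1.549486.
u = 1.505/1.549486 = 0.97129, so the speed is 0.971c.

0.971c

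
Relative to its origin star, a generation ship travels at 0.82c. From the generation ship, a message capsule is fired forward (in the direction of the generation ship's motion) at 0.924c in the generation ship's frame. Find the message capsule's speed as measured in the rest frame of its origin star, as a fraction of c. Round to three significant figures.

0.992c

In units of c, u = (u' + v)/(1 + u'v) with u' = 0.924 and v = 0.82.
Numerator: 0.924 + 0.82 = 1.744. Denominator: 1 + (0.924)(0.82) = 1.75768.
u = 1.744/1.75768 = 0.99222, so the speed is 0.992c.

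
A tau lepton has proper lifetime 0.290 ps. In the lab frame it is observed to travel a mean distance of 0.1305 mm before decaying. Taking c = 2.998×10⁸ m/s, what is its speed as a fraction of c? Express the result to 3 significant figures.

d = βγcτ ⇒ βγ = d/(cτ) = 1.305×10^-4 m / (8.6942×10^-5 m) = 1.501.
β = (βγ)/√(1+(βγ)²) = 1.501/√3.253 = 0.832.

0.832c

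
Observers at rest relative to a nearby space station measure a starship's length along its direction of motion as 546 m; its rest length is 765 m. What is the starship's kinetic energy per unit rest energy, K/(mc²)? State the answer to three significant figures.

0.401

γ = L₀/L = 765/546 = 1.4011.
K/(mc²) = γ − 1 = 1.4011 − 1 = 0.401.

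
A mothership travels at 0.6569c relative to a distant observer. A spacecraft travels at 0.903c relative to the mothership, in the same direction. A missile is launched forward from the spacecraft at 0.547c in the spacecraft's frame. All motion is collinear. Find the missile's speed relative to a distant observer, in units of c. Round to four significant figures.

First combine the missile and spacecraft (S''→S'): u₁ = (0.547 + 0.903)/(1 + 0.547×0.903) = 1.45/1.493941 = 0.97059.
Then combine with the mothership (S'→S): u = (0.97059 + 0.6569)/(1 + 0.97059×0.6569) = 1.62749/1.637580571 = 0.99384.

0.9938c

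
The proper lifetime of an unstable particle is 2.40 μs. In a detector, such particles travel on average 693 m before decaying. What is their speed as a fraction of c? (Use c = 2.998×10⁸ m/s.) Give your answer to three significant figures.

Let x = d/(cτ) = 693.0 m / (2.998×10⁸ m/s × 2.400×10^-6 s) = 0.96314. Since d = βγcτ, x = βγ = β/√(1−β²).
Solving: β² = x²/(1+x²) = 0.927639/1.927639 = 0.481231, so β = 0.694.

0.694c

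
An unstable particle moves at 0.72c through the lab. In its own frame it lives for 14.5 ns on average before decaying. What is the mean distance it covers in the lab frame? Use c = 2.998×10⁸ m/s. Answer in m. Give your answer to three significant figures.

γ = 1/√(1 − β²) = 1/√(1 − 0.5184) = 1/√0.4816 = 1/0.693974 = 1.441.
Lab-frame lifetime: Δt = γτ = 1.441 × 14.5 ns = 20.895 ns.
Distance: d = vΔt = 0.72 × 2.998×10⁸ m/s × 2.0895×10^-8 s = 4.51 m.

4.51 m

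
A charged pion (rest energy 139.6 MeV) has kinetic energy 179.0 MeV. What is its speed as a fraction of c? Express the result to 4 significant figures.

0.8989c

γ = 1 + K/(mc²) = 1 + 179.0/139.6 = 2.2822.
β = √(1 − 1/γ²) = √(1 − 0.191996) = √0.808004 = 0.8989.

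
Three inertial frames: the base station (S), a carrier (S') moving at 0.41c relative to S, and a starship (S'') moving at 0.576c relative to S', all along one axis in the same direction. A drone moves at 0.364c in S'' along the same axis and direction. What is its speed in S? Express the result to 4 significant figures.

Compose velocities in two stages. Stage 1 (into S'): u₁ = (0.364+0.576)/(1+0.364×0.576) = 0.77708.
Stage 2 (into S): u = (0.77708+0.41)/(1+0.77708×0.41) = 0.90026, so the speed is 0.9003c.

0.9003c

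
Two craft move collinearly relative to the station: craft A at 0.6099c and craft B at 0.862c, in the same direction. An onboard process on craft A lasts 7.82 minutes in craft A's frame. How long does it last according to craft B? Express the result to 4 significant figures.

The velocity of craft A relative to craft B is (0.6099 − 0.862)c / (1 − 0.6099×0.862) = −0.53156c; relative speed 0.53156c.
At |u| = 0.53156c, γ = (1 − 0.282556)^(−1/2) = 1.1806.
Craft A's interval is proper; time dilation gives Δt_B = γΔτ = 1.1806 × 7.82 minutes = 9.232 minutes.

9.232 minutes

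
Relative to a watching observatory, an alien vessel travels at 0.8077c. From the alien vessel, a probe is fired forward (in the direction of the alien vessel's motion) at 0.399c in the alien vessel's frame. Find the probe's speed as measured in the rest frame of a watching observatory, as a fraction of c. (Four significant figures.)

0.9126c

In units of c, u = (u' + v)/(1 + u'v) with u' = 0.399 and v = 0.8077.
Numerator: 0.399 + 0.8077 = 1.2067. Denominator: 1 + (0.399)(0.8077) = 1.3222723.
u = 1.2067/1.3222723 = 0.9126, so the speed is 0.9126c.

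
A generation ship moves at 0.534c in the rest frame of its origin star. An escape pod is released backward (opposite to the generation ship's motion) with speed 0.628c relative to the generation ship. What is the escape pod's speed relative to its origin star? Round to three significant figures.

In units of c, u = (u' + v)/(1 + u'v) with u' = −0.628 and v = 0.534.
Numerator: −0.628 + 0.534 = −0.094. Denominator: 1 + (−0.628)(0.534) = 0.664648.
u = −0.094/0.664648 = −0.14143, so the speed is 0.141c.

0.141c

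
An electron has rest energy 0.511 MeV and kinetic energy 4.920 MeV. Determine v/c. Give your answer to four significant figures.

0.9956

K = (γ−1)mc², so γ = 1 + 4.920/0.511 = 10.628.
Then v/c = √(1 − γ⁻²) = √(1 − 0.00885313) = √0.99114687 = 0.9956.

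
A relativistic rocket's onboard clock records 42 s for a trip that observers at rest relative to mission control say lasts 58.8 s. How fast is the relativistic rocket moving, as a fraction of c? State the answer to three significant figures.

γ = Δt/Δτ = 58.8/42 = 1.4.
β = √(1 − 1/γ²) = √(1 − 0.510204) = √0.489796 = 0.700.

0.700c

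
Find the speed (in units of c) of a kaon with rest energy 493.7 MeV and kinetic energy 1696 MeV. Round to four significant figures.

0.9743c

K = (γ−1)mc², so γ = 1 + 1696/493.7 = 4.4353.
Then v/c = √(1 − γ⁻²) = √(1 − 0.050834) = √0.949166 = 0.9743.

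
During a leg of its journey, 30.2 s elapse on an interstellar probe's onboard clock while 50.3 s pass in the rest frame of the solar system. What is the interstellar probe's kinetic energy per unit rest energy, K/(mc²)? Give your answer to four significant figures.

The time-dilation ratio gives γ = 50.3/30.2 = 1.66556.
K/(mc²) = γ − 1 = 1.66556 − 1 = 0.6656.

0.6656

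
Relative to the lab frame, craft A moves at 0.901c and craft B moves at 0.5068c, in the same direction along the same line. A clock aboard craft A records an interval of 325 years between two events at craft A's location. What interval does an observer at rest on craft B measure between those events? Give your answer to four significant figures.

Transform craft A's velocity into craft B's frame: (0.901 − 0.5068)/(1 − 0.901·0.5068) = 0.3942/0.5433732, so the relative speed is 0.72547c.
γ for this relative speed: γ = 1/√(1 − 0.526307) = 1.453.
Craft A's interval is proper; time dilation gives Δt_B = γΔτ = 1.453 × 325 years = 472.2 years.

472.2 years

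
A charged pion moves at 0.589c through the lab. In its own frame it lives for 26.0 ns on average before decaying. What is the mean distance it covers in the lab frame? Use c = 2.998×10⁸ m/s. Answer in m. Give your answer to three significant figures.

5.68 m

γ = 1/√(1 − β²) = 1/√(1 − 0.346921) = 1/√0.653079 = 1/0.808133 = 1.2374.
Lab-frame lifetime: Δt = γτ = 1.2374 × 26.0 ns = 32.172 ns.
Distance: d = vΔt = 0.589 × 2.998×10⁸ m/s × 3.2172×10^-8 s = 5.68 m.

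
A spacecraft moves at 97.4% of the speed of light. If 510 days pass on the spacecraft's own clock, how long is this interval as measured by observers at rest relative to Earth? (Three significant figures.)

2250 days

γ = 1/√(1 − β²) = 1/√(1 − 0.948676) = 1/√0.051324 = 1/0.226548 = 4.4141.
The onboard clock measures proper time, so the interval in the rest frame of Earth is dilated: Δt = γ·Δτ = 4.4141 × 510 days = 2250 days.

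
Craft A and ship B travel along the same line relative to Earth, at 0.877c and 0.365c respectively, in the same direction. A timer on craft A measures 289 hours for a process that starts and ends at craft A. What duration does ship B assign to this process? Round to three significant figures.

439 hours

Speed of craft A in ship B's frame: u = (v_A − v_B)/(1 − v_A v_B/c²) = (0.877 − 0.365)/(1 − 0.877×0.365) = 0.512/0.679895 = 0.75306; |u| = 0.75306c.
γ for this relative speed: γ = 1/√(1 − 0.567099) = 1.5199.
The clock on craft A records proper time, so ship B measures Δt = γΔτ = 1.5199 × 289 = 439 hours.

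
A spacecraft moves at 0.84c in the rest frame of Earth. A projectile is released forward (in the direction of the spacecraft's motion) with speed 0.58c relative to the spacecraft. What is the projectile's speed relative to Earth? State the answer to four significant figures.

0.9548c

Relativistic velocity addition: u = (u' + v)/(1 + u'v/c²), with u' = 0.58c and v = 0.84c.
Numerator: 0.58 + 0.84 = 1.42. Denominator: 1 + (0.58)(0.84) = 1.4872.
u = 1.42/1.4872 = 0.95481, so the speed is 0.9548c.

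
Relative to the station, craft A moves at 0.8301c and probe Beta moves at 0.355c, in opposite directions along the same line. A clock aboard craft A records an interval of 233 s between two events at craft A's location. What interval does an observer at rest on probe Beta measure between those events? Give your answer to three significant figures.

Speed of craft A in probe Beta's frame: u = (v_A + v_B)/(1 + v_A v_B/c²) = (0.8301 + 0.355)/(1 + 0.8301×0.355) = 1.1851/1.2946855 = 0.91536; |u| = 0.91536c.
At |u| = 0.91536c, γ = (1 − 0.837884)^(−1/2) = 2.4836.
The clock on craft A records proper time, so probe Beta measures Δt = γΔτ = 2.4836 × 233 = 579 s.

579 s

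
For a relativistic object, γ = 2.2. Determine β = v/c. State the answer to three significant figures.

β = √(1 − 1/γ²) = √(1 − 1/4.84) = √0.793388 = 0.891.

0.891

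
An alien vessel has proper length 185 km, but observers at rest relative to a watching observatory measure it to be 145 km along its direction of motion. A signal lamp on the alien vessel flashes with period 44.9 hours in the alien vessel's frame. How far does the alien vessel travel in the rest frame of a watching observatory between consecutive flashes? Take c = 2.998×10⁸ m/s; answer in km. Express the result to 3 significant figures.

3.84×10^10 km

Length contraction gives γ = L₀/L = 185/145 = 1.27586.
β = √(1 − 1/γ²) = 0.62103. Lab-frame period = γτ = 1.27586×44.9 hours = 57.286 hours. Distance = βc × γτ = 0.62103 × 2.998×10⁸ m/s × 206229.6 s = 3.8397×10^13 m = 3.84×10^10 km.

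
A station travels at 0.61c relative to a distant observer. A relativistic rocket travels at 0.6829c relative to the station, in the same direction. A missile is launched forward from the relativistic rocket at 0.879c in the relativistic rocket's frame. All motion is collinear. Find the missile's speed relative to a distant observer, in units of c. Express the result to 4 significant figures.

Apply u = (u'+v)/(1+u'v) twice. Missile in the station frame: (0.879+0.6829)/(1+0.879·0.6829) = 1.5619/1.6002691 = 0.97602c.
That velocity, transformed to the rest frame of a distant observer: (0.97602+0.61)/(1+0.97602·0.61) = 1.58602/1.5953722 = 0.99414c.

0.9941c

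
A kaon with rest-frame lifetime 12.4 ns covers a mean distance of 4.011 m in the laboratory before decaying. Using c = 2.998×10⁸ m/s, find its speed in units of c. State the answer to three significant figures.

Let x = d/(cτ) = 4.011 m / (2.998×10⁸ m/s × 1.240×10^-8 s) = 1.0789. Since d = βγcτ, x = βγ = β/√(1−β²).
Solving: β² = x²/(1+x²) = 1.16403/2.16403 = 0.537899, so β = 0.733.

0.733c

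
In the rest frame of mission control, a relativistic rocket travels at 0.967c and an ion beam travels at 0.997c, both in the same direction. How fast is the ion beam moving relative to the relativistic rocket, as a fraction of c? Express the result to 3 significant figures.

0.836c

Transform to the relativistic rocket's frame: u' = (u − v)/(1 − uv/c²).
u' = (0.997 − 0.967)/(1 − 0.997×0.967) = 0.03/0.035901 = 0.83563.
Speed in the relativistic rocket's frame: 0.836c (in the same direction).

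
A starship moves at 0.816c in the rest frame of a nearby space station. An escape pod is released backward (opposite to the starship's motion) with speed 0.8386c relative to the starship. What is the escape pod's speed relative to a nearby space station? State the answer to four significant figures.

In units of c, u = (u' + v)/(1 + u'v) with u' = −0.8386 and v = 0.816.
Numerator: −0.8386 + 0.816 = −0.0226. Denominator: 1 + (−0.8386)(0.816) = 0.3157024.
u = −0.0226/0.3157024 = −0.071586, so the speed is 0.07159c.

0.07159c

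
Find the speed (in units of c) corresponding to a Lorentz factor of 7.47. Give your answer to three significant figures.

0.991c

β = √(1 − 1/γ²) = √(1 − 1/55.8009) = √0.982079 = 0.991.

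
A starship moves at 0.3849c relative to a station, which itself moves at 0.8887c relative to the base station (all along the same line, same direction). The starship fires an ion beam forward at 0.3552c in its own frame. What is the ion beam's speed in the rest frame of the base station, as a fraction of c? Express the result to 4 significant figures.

0.9754c

Compose velocities in two stages. Stage 1 (into S'): u₁ = (0.3552+0.3849)/(1+0.3552×0.3849) = 0.65109.
Stage 2 (into S): u = (0.65109+0.8887)/(1+0.65109×0.8887) = 0.9754, so the speed is 0.9754c.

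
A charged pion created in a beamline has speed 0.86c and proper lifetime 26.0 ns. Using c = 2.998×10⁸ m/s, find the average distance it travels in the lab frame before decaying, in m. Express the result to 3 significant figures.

13.1 m

With β = 0.86, γ = 1/√(1 − 0.86²) = 1/√0.2604 = 1.9597.
Lab-frame lifetime: Δt = γτ = 1.9597 × 26.0 ns = 50.952 ns.
Distance: d = vΔt = 0.86 × 2.998×10⁸ m/s × 5.0952×10^-8 s = 13.1 m.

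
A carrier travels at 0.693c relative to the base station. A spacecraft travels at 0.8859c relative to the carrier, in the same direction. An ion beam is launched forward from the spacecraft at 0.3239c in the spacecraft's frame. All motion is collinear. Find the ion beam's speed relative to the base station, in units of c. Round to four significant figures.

0.9889c

Compose velocities in two stages. Stage 1 (into S'): u₁ = (0.3239+0.8859)/(1+0.3239×0.8859) = 0.94006.
Stage 2 (into S): u = (0.94006+0.693)/(1+0.94006×0.693) = 0.98886, so the speed is 0.9889c.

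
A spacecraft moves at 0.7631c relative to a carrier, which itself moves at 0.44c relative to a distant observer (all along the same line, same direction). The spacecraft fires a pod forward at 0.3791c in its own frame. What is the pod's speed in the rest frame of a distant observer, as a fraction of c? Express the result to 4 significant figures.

0.9540c

Compose velocities in two stages. Stage 1 (into S'): u₁ = (0.3791+0.7631)/(1+0.3791×0.7631) = 0.88591.
Stage 2 (into S): u = (0.88591+0.44)/(1+0.88591×0.44) = 0.95403, so the speed is 0.9540c.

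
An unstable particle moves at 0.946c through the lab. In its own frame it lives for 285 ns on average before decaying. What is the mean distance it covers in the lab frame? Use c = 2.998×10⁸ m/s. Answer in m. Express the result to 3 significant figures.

249 m

γ = 1/√(1 − β²) = 1/√(1 − 0.894916) = 1/√0.105084 = 1/0.324167 = 3.0848.
Lab-frame lifetime: Δt = γτ = 3.0848 × 285 ns = 879.17 ns.
Distance: d = vΔt = 0.946 × 2.998×10⁸ m/s × 8.7917×10^-7 s = 249 m.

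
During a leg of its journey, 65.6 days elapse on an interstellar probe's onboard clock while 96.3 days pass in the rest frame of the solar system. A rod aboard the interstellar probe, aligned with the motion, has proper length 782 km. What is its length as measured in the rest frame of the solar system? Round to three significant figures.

From Δt = γΔτ: γ = 96.3/65.6 = 1.46799.
The rod contracts by the same γ: 782 km / 1.46799 = 533 km.

533 km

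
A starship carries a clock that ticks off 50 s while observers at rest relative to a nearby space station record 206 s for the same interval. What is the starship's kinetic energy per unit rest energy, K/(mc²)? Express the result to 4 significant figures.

3.120

The time-dilation ratio gives γ = 206/50 = 4.12.
K/(mc²) = γ − 1 = 4.12 − 1 = 3.120.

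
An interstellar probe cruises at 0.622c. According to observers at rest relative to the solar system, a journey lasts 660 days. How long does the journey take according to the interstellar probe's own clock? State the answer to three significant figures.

γ = 1/√(1 − β²) = 1/√(1 − 0.386884) = 1/√0.613116 = 1/0.783017 = 1.2771.
The moving clock records proper time: Δτ = Δt/γ = 660/1.2771 = 517 days.

517 days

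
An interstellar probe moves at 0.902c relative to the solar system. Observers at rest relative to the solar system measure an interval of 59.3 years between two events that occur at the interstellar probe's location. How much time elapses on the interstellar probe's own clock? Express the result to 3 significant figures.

25.6 years

With β = 0.902, γ = 1/√(1 − 0.902²) = 1/√0.186396 = 2.3162.
The moving clock records proper time: Δτ = Δt/γ = 59.3/2.3162 = 25.6 years.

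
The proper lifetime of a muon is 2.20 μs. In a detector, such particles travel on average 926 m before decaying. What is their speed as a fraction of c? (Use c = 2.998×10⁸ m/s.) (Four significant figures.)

0.8145c

Lab distance = (lab lifetime)·v = γτ·βc, so βγ = d/(cτ) = 926.0/(2.998×10⁸ × 2.200×10^-6) = 1.404.
With βγ = 1.404: γ² = 1 + (βγ)² = 2.97122, and β = (βγ)/γ = 1.404/1.72372 = 0.8145.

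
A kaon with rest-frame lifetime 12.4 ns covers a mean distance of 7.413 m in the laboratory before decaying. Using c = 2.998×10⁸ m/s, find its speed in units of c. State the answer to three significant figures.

0.894c

Let x = d/(cτ) = 7.413 m / (2.998×10⁸ m/s × 1.240×10^-8 s) = 1.9941. Since d = βγcτ, x = βγ = β/√(1−β²).
Solving: β² = x²/(1+x²) = 3.97643/4.97643 = 0.799053, so β = 0.894.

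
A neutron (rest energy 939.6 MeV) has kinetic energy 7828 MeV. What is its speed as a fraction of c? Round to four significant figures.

K = (γ−1)mc², so γ = 1 + 7828/939.6 = 9.3312.
Then v/c = √(1 − γ⁻²) = √(1 − 0.0114848) = √0.9885152 = 0.9942.

0.9942c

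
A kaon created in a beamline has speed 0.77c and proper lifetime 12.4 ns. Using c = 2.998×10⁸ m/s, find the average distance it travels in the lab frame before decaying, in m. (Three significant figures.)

4.49 m

β² = 0.5929, so γ = 1/√0.4071 = 1.5673.
Lab-frame lifetime: Δt = γτ = 1.5673 × 12.4 ns = 19.435 ns.
Distance: d = vΔt = 0.77 × 2.998×10⁸ m/s × 1.9435×10^-8 s = 4.49 m.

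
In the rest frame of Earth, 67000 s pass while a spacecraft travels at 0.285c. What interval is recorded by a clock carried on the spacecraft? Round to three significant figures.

64200 s

γ = 1/√(1 − β²) = 1/√(1 − 0.081225) = 1/√0.918775 = 1/0.958528 = 1.0433.
The spacecraft's clock runs slow as seen from Earth, so Δτ = Δt/γ = 67000/1.0433 = 64200 s.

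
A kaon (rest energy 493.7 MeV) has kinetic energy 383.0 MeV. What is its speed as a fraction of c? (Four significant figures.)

K = (γ−1)mc², so γ = 1 + 383.0/493.7 = 1.7758.
Then v/c = √(1 − γ⁻²) = √(1 − 0.317111) = √0.682889 = 0.8264.

0.8264c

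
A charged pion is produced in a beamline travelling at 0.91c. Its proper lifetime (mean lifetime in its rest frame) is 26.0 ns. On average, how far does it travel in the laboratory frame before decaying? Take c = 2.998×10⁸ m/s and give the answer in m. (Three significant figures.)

γ = 1/√(1 − β²) = 1/√(1 − 0.8281) = 1/√0.1719 = 1/0.414608 = 2.4119.
Lab-frame lifetime: Δt = γτ = 2.4119 × 26.0 ns = 62.709 ns.
Distance: d = vΔt = 0.91 × 2.998×10⁸ m/s × 6.2709×10^-8 s = 17.1 m.

17.1 m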